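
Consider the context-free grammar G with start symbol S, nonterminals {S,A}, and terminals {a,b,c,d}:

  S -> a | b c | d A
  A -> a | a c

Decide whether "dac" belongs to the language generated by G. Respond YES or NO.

CNF form of G:
  S -> T2 T1 | T3 A | a
  A -> T0 T1 | a
  T0 -> a
  T1 -> c
  T2 -> b
  T3 -> d

CYK fill:
  cell(0,0) d: {T3}  orig:{}
  cell(1,1) a: {A,S,T0}  orig:{A,S}
  cell(2,2) c: {T1}  orig:{}
  cell(0,1) da: {S}
  cell(1,2) ac: {A}
  cell(0,2) dac: {S}

S ∈ T[0,2] ⇒ YES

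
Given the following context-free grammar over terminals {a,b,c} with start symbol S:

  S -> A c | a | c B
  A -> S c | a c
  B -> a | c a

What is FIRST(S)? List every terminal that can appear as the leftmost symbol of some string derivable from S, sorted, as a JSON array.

Compute FIRST by fixpoint:
round 1:
  A via A→a c: +{a}
  B via B→a: +{a}
  B via B→c a: +{c}
  S via S→A c: +{a}
  S via S→c B: +{c}
  FIRST(S)={a,c}  FIRST(A)={a}  FIRST(B)={a,c}
round 2:
  A via A→S c: +{c}
  FIRST(S)={a,c}  FIRST(A)={a,c}  FIRST(B)={a,c}
round 3: — fixpoint
  FIRST(S)={a,c}  FIRST(A)={a,c}  FIRST(B)={a,c}

FIRST(S) = ["a", "c"]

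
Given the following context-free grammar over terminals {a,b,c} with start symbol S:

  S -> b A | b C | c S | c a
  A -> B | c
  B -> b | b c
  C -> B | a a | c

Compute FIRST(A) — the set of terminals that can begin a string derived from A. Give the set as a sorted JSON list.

FIRST iteration:
pass 1:
  A via A→c: +{c}
  B via B→b: +{b}
  C via C→B: +{b}
  C via C→a a: +{a}
  C via C→c: +{c}
  S via S→b A: +{b}
  S via S→c S: +{c}
  S: {b,c}  A: {c}  B: {b}  C: {a,b,c}
pass 2:
  A via A→B: +{b}
  S: {b,c}  A: {b,c}  B: {b}  C: {a,b,c}
pass 3: (no change)
  S: {b,c}  A: {b,c}  B: {b}  C: {a,b,c}

FIRST(A) = ["b", "c"]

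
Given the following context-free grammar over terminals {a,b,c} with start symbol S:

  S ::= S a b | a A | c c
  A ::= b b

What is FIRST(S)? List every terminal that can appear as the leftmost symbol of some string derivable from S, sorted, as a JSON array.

Compute FIRST by fixpoint:
iter 1:
  A via A→b b: +{b}
  S via S→a A: +{a}
  S via S→c c: +{c}
  S: {a,c}  A: {b}
iter 2: done
  S: {a,c}  A: {b}

FIRST(S) = ["a", "c"]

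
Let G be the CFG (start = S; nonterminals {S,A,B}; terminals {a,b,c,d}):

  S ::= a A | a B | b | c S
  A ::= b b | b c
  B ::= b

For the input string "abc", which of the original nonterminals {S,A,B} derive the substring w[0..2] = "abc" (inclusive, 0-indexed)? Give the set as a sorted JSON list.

Convert to CNF:
  S -> T1 S | T2 A | T2 B | b
  A -> T0 T0 | T0 T1
  B -> b
  T0 -> b
  T1 -> c
  T2 -> a

Fill CYK table bottom-up, restricted to cells inside w[0..2]:
  [0..0]={T2}  "a"  orig:{}
  [1..1]={B,S,T0}  "b"  orig:{B,S}
  [2..2]={T1}  "c"  orig:{}
  [0..1]={S}  "ab"
  [1..2]={A}  "bc"
  [0..2]={S}  "abc"

Original NTs in T[0,2] deriving "abc": ["S"]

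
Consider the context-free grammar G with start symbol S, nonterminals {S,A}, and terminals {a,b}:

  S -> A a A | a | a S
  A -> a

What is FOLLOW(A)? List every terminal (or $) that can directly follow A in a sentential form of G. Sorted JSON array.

FIRST iteration:
iter 1:
  A via A→a: +{a}
  S via S→A a A: +{a}
  FIRST(S)={a}  FIRST(A)={a}
iter 2: done
  FIRST(S)={a}  FIRST(A)={a}

Compute FOLLOW by fixpoint:
FOLLOW(S) := {$}
[1]
  S→A a A: FOLLOW(A) ⊇ FIRST(a) = {a}; new: +{a}
  S→A a A: FOLLOW(A) ⊇ FOLLOW(S) ⊇ {$}; new: +{$}
  S: {$}  A: {$,a}
[2] (no change)
  S: {$}  A: {$,a}

FOLLOW(A) = ["$", "a"]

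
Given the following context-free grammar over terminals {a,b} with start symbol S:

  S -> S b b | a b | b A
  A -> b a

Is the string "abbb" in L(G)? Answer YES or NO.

Convert to CNF:
  S -> S X2 | T0 A | T1 T0
  A -> T0 T1
  T0 -> b
  T1 -> a
  X2 -> T0 T0

Fill CYK table bottom-up:
  T[0,0] 'a' = {T1}  orig:{}
  T[1,1] 'b' = {T0}  orig:{}
  T[2,2] 'b' = {T0}  orig:{}
  T[3,3] 'b' = {T0}  orig:{}
  T[0,1] 'ab' = {S}
  T[1,2] 'bb' = {X2}  orig:{}
  T[2,3] 'bb' = {X2}  orig:{}
  T[0,2] 'abb' = ∅
  T[1,3] 'bbb' = ∅
  T[0,3] 'abbb' = {S}

S ∈ T[0,3] ⇒ YES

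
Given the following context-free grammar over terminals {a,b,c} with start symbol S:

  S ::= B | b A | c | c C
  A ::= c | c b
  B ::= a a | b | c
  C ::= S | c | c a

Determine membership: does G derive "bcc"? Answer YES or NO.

CNF form of G:
  S -> T0 C | T1 A | T2 T2 | b | c
  A -> T0 T1 | c
  B -> T2 T2 | b | c
  C -> T0 C | T0 T2 | T1 A | T2 T2 | b | c
  T0 -> c
  T1 -> b
  T2 -> a

CYK table (by increasing span):
  T[0,0] 'b' = {B,C,S,T1}  orig:{B,C,S}
  T[1,1] 'c' = {A,B,C,S,T0}  orig:{A,B,C,S}
  T[2,2] 'c' = {A,B,C,S,T0}  orig:{A,B,C,S}
  T[0,1] 'bc' = {C,S}
  T[1,2] 'cc' = {C,S}
  T[0,2] 'bcc' = ∅

S ∉ T[0,2] ⇒ NO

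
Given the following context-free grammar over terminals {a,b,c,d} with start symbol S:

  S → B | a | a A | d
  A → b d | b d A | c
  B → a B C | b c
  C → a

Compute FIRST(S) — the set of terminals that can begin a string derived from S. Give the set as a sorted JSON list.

FIRST sets, iterate to fixpoint:
iter 1:
  A via A→b d: +{b}
  A via A→c: +{c}
  B via B→a B C: +{a}
  B via B→b c: +{b}
  C via C→a: +{a}
  S via S→B: +{a,b}
  S via S→d: +{d}
  S: {a,b,d}  A: {b,c}  B: {a,b}  C: {a}
iter 2: done
  S: {a,b,d}  A: {b,c}  B: {a,b}  C: {a}

FIRST(S) = ["a", "b", "d"]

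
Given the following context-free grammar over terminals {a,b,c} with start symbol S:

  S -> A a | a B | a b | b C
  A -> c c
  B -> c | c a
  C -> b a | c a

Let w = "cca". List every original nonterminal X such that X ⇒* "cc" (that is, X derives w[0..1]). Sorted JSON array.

Convert to CNF:
  S -> A T1 | T1 B | T1 T2 | T2 C
  A -> T0 T0
  B -> T0 T1 | c
  C -> T0 T1 | T2 T1
  T0 -> c
  T1 -> a
  T2 -> b

CYK table (by increasing span) — only the sub-triangle for w[0..1]:
  T[0,0] 'c' = {B,T0}  orig:{B}
  T[1,1] 'c' = {B,T0}  orig:{B}
  T[0,1] 'cc' = {A}

Original NTs in T[0,1] deriving "cc": ["A"]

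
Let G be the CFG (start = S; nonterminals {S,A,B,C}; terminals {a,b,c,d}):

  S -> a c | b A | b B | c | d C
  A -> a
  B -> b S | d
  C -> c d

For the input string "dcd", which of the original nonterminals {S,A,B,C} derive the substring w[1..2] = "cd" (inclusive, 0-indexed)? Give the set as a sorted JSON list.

CNF form of G:
  S -> T0 A | T0 B | T2 C | T3 T1 | c
  A -> a
  B -> T0 S | d
  C -> T1 T2
  T0 -> b
  T1 -> c
  T2 -> d
  T3 -> a

CYK table (by increasing span), restricted to cells inside w[1..2]:
  cell(1,1) c: {S,T1}  orig:{S}
  cell(2,2) d: {B,T2}  orig:{B}
  cell(1,2) cd: {C}

Original NTs in T[1,2] deriving "cd": ["C"]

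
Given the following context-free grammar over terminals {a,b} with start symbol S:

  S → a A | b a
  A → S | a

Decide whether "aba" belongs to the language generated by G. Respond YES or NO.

CNF form of G:
  S -> T0 A | T1 T0
  A -> T0 A | T1 T0 | a
  T0 -> a
  T1 -> b

Fill CYK table bottom-up:
  [0..0]={A,T0}  "a"  orig:{A}
  [1..1]={T1}  "b"  orig:{}
  [2..2]={A,T0}  "a"  orig:{A}
  [0..1]=∅  "ab"
  [1..2]={A,S}  "ba"
  [0..2]={A,S}  "aba"

S ∈ T[0,2] ⇒ YES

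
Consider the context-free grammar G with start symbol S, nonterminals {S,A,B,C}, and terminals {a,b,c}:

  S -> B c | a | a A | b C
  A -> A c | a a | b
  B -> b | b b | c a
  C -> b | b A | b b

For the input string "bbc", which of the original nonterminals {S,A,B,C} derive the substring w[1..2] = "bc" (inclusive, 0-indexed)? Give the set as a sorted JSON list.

Convert to CNF:
  S -> B T0 | T1 A | T2 C | a
  A -> A T0 | T1 T1 | b
  B -> T0 T1 | T2 T2 | b
  C -> T2 A | T2 T2 | b
  T0 -> c
  T1 -> a
  T2 -> b

CYK fill (cells [i..j] with 1 ≤ i ≤ j ≤ 2 only):
  T[1,1] 'b' = {A,B,C,T2}  orig:{A,B,C}
  T[2,2] 'c' = {T0}  orig:{}
  T[1,2] 'bc' = {A,S}

Original NTs in T[1,2] deriving "bc": ["A", "S"]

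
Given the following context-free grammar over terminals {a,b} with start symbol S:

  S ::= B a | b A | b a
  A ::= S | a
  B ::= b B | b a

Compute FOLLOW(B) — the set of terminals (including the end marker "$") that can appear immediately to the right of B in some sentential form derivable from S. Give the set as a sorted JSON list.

Compute FIRST by fixpoint:
pass 1:
  A via A→a: +{a}
  B via B→b B: +{b}
  S via S→B a: +{b}
  FIRST[S]={b}  FIRST[A]={a}  FIRST[B]={b}
pass 2:
  A via A→S: +{b}
  FIRST[S]={b}  FIRST[A]={a,b}  FIRST[B]={b}
pass 3: done
  FIRST[S]={b}  FIRST[A]={a,b}  FIRST[B]={b}

Compute FOLLOW by fixpoint:
seed FOLLOW(S) with $
[1]
  S→B a: FOLLOW(B) ⊇ FIRST(a) = {a}; new: +{a}
  S→b A: FOLLOW(A) ⊇ FOLLOW(S) ⊇ {$}; new: +{$}
  FOLLOW[S]={$}  FOLLOW[A]={$}  FOLLOW[B]={a}
[2] done
  FOLLOW[S]={$}  FOLLOW[A]={$}  FOLLOW[B]={a}

FOLLOW(B) = ["a"]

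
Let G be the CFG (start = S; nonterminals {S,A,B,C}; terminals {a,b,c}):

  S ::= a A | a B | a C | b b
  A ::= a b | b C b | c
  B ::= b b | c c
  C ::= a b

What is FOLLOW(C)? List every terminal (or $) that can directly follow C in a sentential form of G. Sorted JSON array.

Compute FIRST by fixpoint:
pass 1:
  A via A→a b: +{a}
  A via A→b C b: +{b}
  A via A→c: +{c}
  B via B→b b: +{b}
  B via B→c c: +{c}
  C via C→a b: +{a}
  S via S→a A: +{a}
  S via S→b b: +{b}
  S: {a,b}  A: {a,b,c}  B: {b,c}  C: {a}
pass 2: (no change)
  S: {a,b}  A: {a,b,c}  B: {b,c}  C: {a}

FOLLOW iteration:
FOLLOW(S) := {$}
round 1:
  A→b C b: FOLLOW(C) ⊇ FIRST(b) = {b}; new: +{b}
  S→a A: FOLLOW(A) ⊇ FOLLOW(S) ⊇ {$}; new: +{$}
  S→a B: FOLLOW(B) ⊇ FOLLOW(S) ⊇ {$}; new: +{$}
  S→a C: FOLLOW(C) ⊇ FOLLOW(S) ⊇ {$}; new: +{$}
  FOLLOW(S)={$}  FOLLOW(A)={$}  FOLLOW(B)={$}  FOLLOW(C)={$,b}
round 2: (no change)
  FOLLOW(S)={$}  FOLLOW(A)={$}  FOLLOW(B)={$}  FOLLOW(C)={$,b}

FOLLOW(C) = ["$", "b"]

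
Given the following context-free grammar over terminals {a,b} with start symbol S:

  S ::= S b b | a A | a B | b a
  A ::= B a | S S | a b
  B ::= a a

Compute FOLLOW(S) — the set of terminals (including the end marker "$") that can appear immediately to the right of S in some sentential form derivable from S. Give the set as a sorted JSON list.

Compute FIRST by fixpoint:
[1]
  A via A→a b: +{a}
  B via B→a a: +{a}
  S via S→a A: +{a}
  S via S→b a: +{b}
  S: {a,b}  A: {a}  B: {a}
[2]
  A via A→S S: +{b}
  S: {a,b}  A: {a,b}  B: {a}
[3] — fixpoint
  S: {a,b}  A: {a,b}  B: {a}

FOLLOW iteration:
seed FOLLOW(S) with $
pass 1:
  A→B a: FOLLOW(B) ⊇ FIRST(a) = {a}; new: +{a}
  A→S S: FOLLOW(S) ⊇ FIRST(S) = {a,b}; new: +{a,b}
  S→a A: FOLLOW(A) ⊇ FOLLOW(S) ⊇ {$,a,b}; new: +{$,a,b}
  S→a B: FOLLOW(B) ⊇ FOLLOW(S) ⊇ {$,a,b}; new: +{$,b}
  FOLLOW(S)={$,a,b}  FOLLOW(A)={$,a,b}  FOLLOW(B)={$,a,b}
pass 2: done
  FOLLOW(S)={$,a,b}  FOLLOW(A)={$,a,b}  FOLLOW(B)={$,a,b}

FOLLOW(S) = ["$", "a", "b"]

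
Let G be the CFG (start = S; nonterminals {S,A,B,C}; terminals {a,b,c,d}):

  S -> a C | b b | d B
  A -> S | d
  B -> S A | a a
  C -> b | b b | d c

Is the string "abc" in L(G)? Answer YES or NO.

CNF form of G:
  S -> T0 C | T1 T1 | T2 B
  A -> T0 C | T1 T1 | T2 B | d
  B -> S A | T0 T0
  C -> T1 T1 | T2 T3 | b
  T0 -> a
  T1 -> b
  T2 -> d
  T3 -> c

CYK table (by increasing span):
  [0..0]={T0}  "a"  orig:{}
  [1..1]={C,T1}  "b"  orig:{C}
  [2..2]={T3}  "c"  orig:{}
  [0..1]={A,S}  "ab"
  [1..2]=∅  "bc"
  [0..2]=∅  "abc"

S ∉ T[0,2] ⇒ NO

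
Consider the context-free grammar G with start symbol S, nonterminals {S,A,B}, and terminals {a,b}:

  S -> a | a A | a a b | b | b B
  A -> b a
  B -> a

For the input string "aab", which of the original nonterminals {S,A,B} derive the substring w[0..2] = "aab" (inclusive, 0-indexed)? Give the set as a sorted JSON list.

CNF form of G:
  S -> T0 B | T1 A | T1 X2 | a | b
  A -> T0 T1
  B -> a
  T0 -> b
  T1 -> a
  X2 -> T1 T0

Fill CYK table bottom-up, restricted to cells inside w[0..2]:
  T[0,0] 'a' = {B,S,T1}  orig:{B,S}
  T[1,1] 'a' = {B,S,T1}  orig:{B,S}
  T[2,2] 'b' = {S,T0}  orig:{S}
  T[0,1] 'aa' = ∅
  T[1,2] 'ab' = {X2}  orig:{}
  T[0,2] 'aab' = {S}

Original NTs in T[0,2] deriving "aab": ["S"]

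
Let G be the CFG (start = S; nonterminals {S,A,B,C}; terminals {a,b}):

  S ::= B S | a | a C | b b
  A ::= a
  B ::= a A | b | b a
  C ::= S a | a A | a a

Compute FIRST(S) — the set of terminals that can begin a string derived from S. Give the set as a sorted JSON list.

Compute FIRST by fixpoint:
round 1:
  A via A→a: +{a}
  B via B→a A: +{a}
  B via B→b: +{b}
  C via C→a A: +{a}
  S via S→B S: +{a,b}
  FIRST(S)={a,b}  FIRST(A)={a}  FIRST(B)={a,b}  FIRST(C)={a}
round 2:
  C via C→S a: +{b}
  FIRST(S)={a,b}  FIRST(A)={a}  FIRST(B)={a,b}  FIRST(C)={a,b}
round 3: (stable)
  FIRST(S)={a,b}  FIRST(A)={a}  FIRST(B)={a,b}  FIRST(C)={a,b}

FIRST(S) = ["a", "b"]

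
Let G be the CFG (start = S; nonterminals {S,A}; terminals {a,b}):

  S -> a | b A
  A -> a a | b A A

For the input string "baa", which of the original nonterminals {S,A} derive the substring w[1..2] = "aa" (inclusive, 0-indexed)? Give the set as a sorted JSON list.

CNF form of G:
  S -> T1 A | a
  A -> T0 T0 | T1 X2
  T0 -> a
  T1 -> b
  X2 -> A A

CYK table (by increasing span) (cells [i..j] with 1 ≤ i ≤ j ≤ 2 only):
  [1..1]={S,T0}  "a"  orig:{S}
  [2..2]={S,T0}  "a"  orig:{S}
  [1..2]={A}  "aa"

Original NTs in T[1,2] deriving "aa": ["A"]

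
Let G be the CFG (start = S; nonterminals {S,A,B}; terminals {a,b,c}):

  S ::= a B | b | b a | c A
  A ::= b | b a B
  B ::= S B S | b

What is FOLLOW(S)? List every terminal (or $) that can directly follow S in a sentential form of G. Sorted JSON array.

FIRST iteration:
[1]
  A via A→b: +{b}
  B via B→b: +{b}
  S via S→a B: +{a}
  S via S→b: +{b}
  S via S→c A: +{c}
  FIRST[S]={a,b,c}  FIRST[A]={b}  FIRST[B]={b}
[2]
  B via B→S B S: +{a,c}
  FIRST[S]={a,b,c}  FIRST[A]={b}  FIRST[B]={a,b,c}
[3] — fixpoint
  FIRST[S]={a,b,c}  FIRST[A]={b}  FIRST[B]={a,b,c}

Compute FOLLOW by fixpoint:
FOLLOW(S) := {$}
[1]
  B→S B S: FOLLOW(S) ⊇ FIRST(B) = {a,b,c}; new: +{a,b,c}
  B→S B S: FOLLOW(B) ⊇ FIRST(S) = {a,b,c}; new: +{a,b,c}
  S→a B: FOLLOW(B) ⊇ FOLLOW(S) ⊇ {$,a,b,c}; new: +{$}
  S→c A: FOLLOW(A) ⊇ FOLLOW(S) ⊇ {$,a,b,c}; new: +{$,a,b,c}
  S: {$,a,b,c}  A: {$,a,b,c}  B: {$,a,b,c}
[2] — fixpoint
  S: {$,a,b,c}  A: {$,a,b,c}  B: {$,a,b,c}

FOLLOW(S) = ["$", "a", "b", "c"]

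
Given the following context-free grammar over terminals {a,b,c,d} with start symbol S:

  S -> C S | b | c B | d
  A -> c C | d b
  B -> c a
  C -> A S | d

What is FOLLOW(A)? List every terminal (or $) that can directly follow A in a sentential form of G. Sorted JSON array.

FIRST sets, iterate to fixpoint:
pass 1:
  A via A→c C: +{c}
  A via A→d b: +{d}
  B via B→c a: +{c}
  C via C→A S: +{c,d}
  S via S→C S: +{c,d}
  S via S→b: +{b}
  S: {b,c,d}  A: {c,d}  B: {c}  C: {c,d}
pass 2: (no change)
  S: {b,c,d}  A: {c,d}  B: {c}  C: {c,d}

FOLLOW iteration:
initialize: $ ∈ FOLLOW(S)
round 1:
  C→A S: FOLLOW(A) ⊇ FIRST(S) = {b,c,d}; new: +{b,c,d}
  S→C S: FOLLOW(C) ⊇ FIRST(S) = {b,c,d}; new: +{b,c,d}
  S→c B: FOLLOW(B) ⊇ FOLLOW(S) ⊇ {$}; new: +{$}
  FOLLOW(S)={$}  FOLLOW(A)={b,c,d}  FOLLOW(B)={$}  FOLLOW(C)={b,c,d}
round 2:
  C→A S: FOLLOW(S) ⊇ FOLLOW(C) ⊇ {b,c,d}; new: +{b,c,d}
  S→c B: FOLLOW(B) ⊇ FOLLOW(S) ⊇ {$,b,c,d}; new: +{b,c,d}
  FOLLOW(S)={$,b,c,d}  FOLLOW(A)={b,c,d}  FOLLOW(B)={$,b,c,d}  FOLLOW(C)={b,c,d}
round 3: (stable)
  FOLLOW(S)={$,b,c,d}  FOLLOW(A)={b,c,d}  FOLLOW(B)={$,b,c,d}  FOLLOW(C)={b,c,d}

FOLLOW(A) = ["b", "c", "d"]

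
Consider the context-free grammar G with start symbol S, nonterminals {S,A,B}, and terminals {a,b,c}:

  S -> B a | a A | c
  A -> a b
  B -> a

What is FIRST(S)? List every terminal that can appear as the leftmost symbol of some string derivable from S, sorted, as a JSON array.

FIRST iteration:
[1]
  A via A→a b: +{a}
  B via B→a: +{a}
  S via S→B a: +{a}
  S via S→c: +{c}
  FIRST[S]={a,c}  FIRST[A]={a}  FIRST[B]={a}
[2] — fixpoint
  FIRST[S]={a,c}  FIRST[A]={a}  FIRST[B]={a}

FIRST(S) = ["a", "c"]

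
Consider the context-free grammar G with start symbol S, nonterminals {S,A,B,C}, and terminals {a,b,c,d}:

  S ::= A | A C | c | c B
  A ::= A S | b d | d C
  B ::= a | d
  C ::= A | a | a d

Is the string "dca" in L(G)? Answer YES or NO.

Convert to CNF:
  S -> A C | A S | T0 T1 | T1 C | T3 B | c
  A -> A S | T0 T1 | T1 C
  B -> a | d
  C -> A S | T0 T1 | T1 C | T2 T1 | a
  T0 -> b
  T1 -> d
  T2 -> a
  T3 -> c

CYK fill:
  cell(0,0) d: {B,T1}  orig:{B}
  cell(1,1) c: {S,T3}  orig:{S}
  cell(2,2) a: {B,C,T2}  orig:{B,C}
  cell(0,1) dc: ∅
  cell(1,2) ca: {S}
  cell(0,2) dca: ∅

S ∉ T[0,2] ⇒ NO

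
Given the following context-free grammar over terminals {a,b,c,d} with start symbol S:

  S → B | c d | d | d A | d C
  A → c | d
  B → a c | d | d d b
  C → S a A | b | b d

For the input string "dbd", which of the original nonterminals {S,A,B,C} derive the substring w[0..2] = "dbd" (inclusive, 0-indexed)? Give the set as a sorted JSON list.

Convert to CNF:
  S -> T0 T1 | T1 T2 | T2 A | T2 C | T2 X6 | d
  A -> c | d
  B -> T0 T1 | T2 X4 | d
  C -> S X5 | T3 T2 | b
  T0 -> a
  T1 -> c
  T2 -> d
  T3 -> b
  X4 -> T2 T3
  X5 -> T0 A
  X6 -> T2 T3

CYK table (by increasing span) — only the sub-triangle for w[0..2]:
  cell(0,0) d: {A,B,S,T2}  orig:{A,B,S}
  cell(1,1) b: {C,T3}  orig:{C}
  cell(2,2) d: {A,B,S,T2}  orig:{A,B,S}
  cell(0,1) db: {S,X4,X6}  orig:{S}
  cell(1,2) bd: {C}
  cell(0,2) dbd: {S}

Original NTs in T[0,2] deriving "dbd": ["S"]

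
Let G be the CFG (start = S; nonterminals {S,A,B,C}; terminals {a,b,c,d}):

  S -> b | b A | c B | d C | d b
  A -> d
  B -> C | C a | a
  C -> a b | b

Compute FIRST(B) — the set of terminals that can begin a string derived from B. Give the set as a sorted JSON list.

Compute FIRST by fixpoint:
[1]
  A via A→d: +{d}
  B via B→a: +{a}
  C via C→a b: +{a}
  C via C→b: +{b}
  S via S→b: +{b}
  S via S→c B: +{c}
  S via S→d C: +{d}
  FIRST(S)={b,c,d}  FIRST(A)={d}  FIRST(B)={a}  FIRST(C)={a,b}
[2]
  B via B→C: +{b}
  FIRST(S)={b,c,d}  FIRST(A)={d}  FIRST(B)={a,b}  FIRST(C)={a,b}
[3] — fixpoint
  FIRST(S)={b,c,d}  FIRST(A)={d}  FIRST(B)={a,b}  FIRST(C)={a,b}

FIRST(B) = ["a", "b"]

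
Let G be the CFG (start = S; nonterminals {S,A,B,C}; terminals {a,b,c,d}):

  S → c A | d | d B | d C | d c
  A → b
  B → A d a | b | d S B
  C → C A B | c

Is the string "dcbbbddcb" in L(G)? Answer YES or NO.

CNF form of G:
  S -> T0 B | T0 C | T0 T2 | T2 A | d
  A -> b
  B -> A X3 | T0 X4 | b
  C -> C X5 | c
  T0 -> d
  T1 -> a
  T2 -> c
  X3 -> T0 T1
  X4 -> S B
  X5 -> A B

CYK fill:
  T[0,0] 'd' = {S,T0}  orig:{S}
  T[1,1] 'c' = {C,T2}  orig:{C}
  T[2,2] 'b' = {A,B}
  T[3,3] 'b' = {A,B}
  T[4,4] 'b' = {A,B}
  T[5,5] 'd' = {S,T0}  orig:{S}
  T[6,6] 'd' = {S,T0}  orig:{S}
  T[7,7] 'c' = {C,T2}  orig:{C}
  T[8,8] 'b' = {A,B}
  T[0,1] 'dc' = {S}
  T[1,2] 'cb' = {S}
  T[2,3] 'bb' = {X5}  orig:{}
  T[3,4] 'bb' = {X5}  orig:{}
  T[4,5] 'bd' = ∅
  T[5,6] 'dd' = ∅
  T[6,7] 'dc' = {S}
  T[7,8] 'cb' = {S}
  T[0,2] 'dcb' = {X4}  orig:{}
  T[1,3] 'cbb' = {C,X4}  orig:{C}
  T[2,4] 'bbb' = ∅
  T[3,5] 'bbd' = ∅
  T[4,6] 'bdd' = ∅
  T[5,7] 'ddc' = ∅
  T[6,8] 'dcb' = {X4}  orig:{}
  T[0,3] 'dcbb' = {B,S}
  T[1,4] 'cbbb' = ∅
  T[2,5] 'bbbd' = ∅
  T[3,6] 'bbdd' = ∅
  T[4,7] 'bddc' = ∅
  T[5,8] 'ddcb' = {B}
  T[0,4] 'dcbbb' = {X4}  orig:{}
  T[1,5] 'cbbbd' = ∅
  T[2,6] 'bbbdd' = ∅
  T[3,7] 'bbddc' = ∅
  T[4,8] 'bddcb' = {X5}  orig:{}
  T[0,5] 'dcbbbd' = ∅
  T[1,6] 'cbbbdd' = ∅
  T[2,7] 'bbbddc' = ∅
  T[3,8] 'bbddcb' = ∅
  T[0,6] 'dcbbbdd' = ∅
  T[1,7] 'cbbbddc' = ∅
  T[2,8] 'bbbddcb' = ∅
  T[0,7] 'dcbbbddc' = ∅
  T[1,8] 'cbbbddcb' = {C}
  T[0,8] 'dcbbbddcb' = {S}

S ∈ T[0,8] ⇒ YES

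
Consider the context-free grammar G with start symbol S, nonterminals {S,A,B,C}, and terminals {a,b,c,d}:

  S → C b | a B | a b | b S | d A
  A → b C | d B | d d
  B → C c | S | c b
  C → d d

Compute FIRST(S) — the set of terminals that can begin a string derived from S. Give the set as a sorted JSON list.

Compute FIRST by fixpoint:
iter 1:
  A via A→b C: +{b}
  A via A→d B: +{d}
  B via B→c b: +{c}
  C via C→d d: +{d}
  S via S→C b: +{d}
  S via S→a B: +{a}
  S via S→b S: +{b}
  FIRST[S]={a,b,d}  FIRST[A]={b,d}  FIRST[B]={c}  FIRST[C]={d}
iter 2:
  B via B→C c: +{d}
  B via B→S: +{a,b}
  FIRST[S]={a,b,d}  FIRST[A]={b,d}  FIRST[B]={a,b,c,d}  FIRST[C]={d}
iter 3: done
  FIRST[S]={a,b,d}  FIRST[A]={b,d}  FIRST[B]={a,b,c,d}  FIRST[C]={d}

FIRST(S) = ["a", "b", "d"]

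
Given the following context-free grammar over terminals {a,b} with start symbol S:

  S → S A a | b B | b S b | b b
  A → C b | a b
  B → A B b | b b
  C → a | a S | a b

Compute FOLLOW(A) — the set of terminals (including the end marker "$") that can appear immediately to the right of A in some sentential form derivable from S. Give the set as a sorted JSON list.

Compute FIRST by fixpoint:
[1]
  A via A→a b: +{a}
  B via B→A B b: +{a}
  B via B→b b: +{b}
  C via C→a: +{a}
  S via S→b B: +{b}
  FIRST[S]={b}  FIRST[A]={a}  FIRST[B]={a,b}  FIRST[C]={a}
[2] — fixpoint
  FIRST[S]={b}  FIRST[A]={a}  FIRST[B]={a,b}  FIRST[C]={a}

Compute FOLLOW by fixpoint:
seed FOLLOW(S) with $
pass 1:
  A→C b: FOLLOW(C) ⊇ FIRST(b) = {b}; new: +{b}
  B→A B b: FOLLOW(A) ⊇ FIRST(B) = {a,b}; new: +{a,b}
  B→A B b: FOLLOW(B) ⊇ FIRST(b) = {b}; new: +{b}
  C→a S: FOLLOW(S) ⊇ FOLLOW(C) ⊇ {b}; new: +{b}
  S→S A a: FOLLOW(S) ⊇ FIRST(A) = {a}; new: +{a}
  S→b B: FOLLOW(B) ⊇ FOLLOW(S) ⊇ {$,a,b}; new: +{$,a}
  S: {$,a,b}  A: {a,b}  B: {$,a,b}  C: {b}
pass 2: done
  S: {$,a,b}  A: {a,b}  B: {$,a,b}  C: {b}

FOLLOW(A) = ["a", "b"]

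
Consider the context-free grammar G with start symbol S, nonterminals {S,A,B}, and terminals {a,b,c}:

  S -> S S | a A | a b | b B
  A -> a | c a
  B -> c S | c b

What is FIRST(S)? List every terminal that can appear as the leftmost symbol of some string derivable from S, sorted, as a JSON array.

Compute FIRST by fixpoint:
iter 1:
  A via A→a: +{a}
  A via A→c a: +{c}
  B via B→c S: +{c}
  S via S→a A: +{a}
  S via S→b B: +{b}
  FIRST[S]={a,b}  FIRST[A]={a,c}  FIRST[B]={c}
iter 2: (stable)
  FIRST[S]={a,b}  FIRST[A]={a,c}  FIRST[B]={c}

FIRST(S) = ["a", "b"]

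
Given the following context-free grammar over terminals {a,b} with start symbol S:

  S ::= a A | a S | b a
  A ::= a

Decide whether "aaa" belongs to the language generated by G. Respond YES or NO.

CNF form of G:
  S -> T0 A | T0 S | T1 T0
  A -> a
  T0 -> a
  T1 -> b

Fill CYK table bottom-up:
  [0..0]={A,T0}  "a"  orig:{A}
  [1..1]={A,T0}  "a"  orig:{A}
  [2..2]={A,T0}  "a"  orig:{A}
  [0..1]={S}  "aa"
  [1..2]={S}  "aa"
  [0..2]={S}  "aaa"

S ∈ T[0,2] ⇒ YES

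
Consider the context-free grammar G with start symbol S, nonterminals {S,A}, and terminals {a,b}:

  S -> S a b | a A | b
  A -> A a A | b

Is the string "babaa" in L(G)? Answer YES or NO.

Convert to CNF:
  S -> S X3 | T0 A | b
  A -> A X2 | b
  T0 -> a
  T1 -> b
  X2 -> T0 A
  X3 -> T0 T1

CYK table (by increasing span):
  T[0,0] 'b' = {A,S,T1}  orig:{A,S}
  T[1,1] 'a' = {T0}  orig:{}
  T[2,2] 'b' = {A,S,T1}  orig:{A,S}
  T[3,3] 'a' = {T0}  orig:{}
  T[4,4] 'a' = {T0}  orig:{}
  T[0,1] 'ba' = ∅
  T[1,2] 'ab' = {S,X2,X3}  orig:{S}
  T[2,3] 'ba' = ∅
  T[3,4] 'aa' = ∅
  T[0,2] 'bab' = {A,S}
  T[1,3] 'aba' = ∅
  T[2,4] 'baa' = ∅
  T[0,3] 'baba' = ∅
  T[1,4] 'abaa' = ∅
  T[0,4] 'babaa' = ∅

S ∉ T[0,4] ⇒ NO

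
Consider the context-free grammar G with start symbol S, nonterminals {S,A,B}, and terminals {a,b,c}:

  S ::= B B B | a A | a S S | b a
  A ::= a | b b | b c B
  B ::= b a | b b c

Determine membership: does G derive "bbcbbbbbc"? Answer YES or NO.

CNF form of G:
  S -> B X5 | T0 T2 | T2 A | T2 X6
  A -> T0 T0 | T0 X3 | a
  B -> T0 T2 | T0 X4
  T0 -> b
  T1 -> c
  T2 -> a
  X3 -> T1 B
  X4 -> T0 T1
  X5 -> B B
  X6 -> S S

Fill CYK table bottom-up:
  [0..0]={T0}  "b"  orig:{}
  [1..1]={T0}  "b"  orig:{}
  [2..2]={T1}  "c"  orig:{}
  [3..3]={T0}  "b"  orig:{}
  [4..4]={T0}  "b"  orig:{}
  [5..5]={T0}  "b"  orig:{}
  [6..6]={T0}  "b"  orig:{}
  [7..7]={T0}  "b"  orig:{}
  [8..8]={T1}  "c"  orig:{}
  [0..1]={A}  "bb"
  [1..2]={X4}  "bc"  orig:{}
  [2..3]=∅  "cb"
  [3..4]={A}  "bb"
  [4..5]={A}  "bb"
  [5..6]={A}  "bb"
  [6..7]={A}  "bb"
  [7..8]={X4}  "bc"  orig:{}
  [0..2]={B}  "bbc"
  [1..3]=∅  "bcb"
  [2..4]=∅  "cbb"
  [3..5]=∅  "bbb"
  [4..6]=∅  "bbb"
  [5..7]=∅  "bbb"
  [6..8]={B}  "bbc"
  [0..3]=∅  "bbcb"
  [1..4]=∅  "bcbb"
  [2..5]=∅  "cbbb"
  [3..6]=∅  "bbbb"
  [4..7]=∅  "bbbb"
  [5..8]=∅  "bbbc"
  [0..4]=∅  "bbcbb"
  [1..5]=∅  "bcbbb"
  [2..6]=∅  "cbbbb"
  [3..7]=∅  "bbbbb"
  [4..8]=∅  "bbbbc"
  [0..5]=∅  "bbcbbb"
  [1..6]=∅  "bcbbbb"
  [2..7]=∅  "cbbbbb"
  [3..8]=∅  "bbbbbc"
  [0..6]=∅  "bbcbbbb"
  [1..7]=∅  "bcbbbbb"
  [2..8]=∅  "cbbbbbc"
  [0..7]=∅  "bbcbbbbb"
  [1..8]=∅  "bcbbbbbc"
  [0..8]=∅  "bbcbbbbbc"

S ∉ T[0,8] ⇒ NO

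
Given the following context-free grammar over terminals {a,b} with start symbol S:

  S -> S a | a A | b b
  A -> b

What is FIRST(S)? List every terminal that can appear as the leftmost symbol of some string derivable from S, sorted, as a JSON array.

FIRST sets, iterate to fixpoint:
[1]
  A via A→b: +{b}
  S via S→a A: +{a}
  S via S→b b: +{b}
  FIRST(S)={a,b}  FIRST(A)={b}
[2] (no change)
  FIRST(S)={a,b}  FIRST(A)={b}

FIRST(S) = ["a", "b"]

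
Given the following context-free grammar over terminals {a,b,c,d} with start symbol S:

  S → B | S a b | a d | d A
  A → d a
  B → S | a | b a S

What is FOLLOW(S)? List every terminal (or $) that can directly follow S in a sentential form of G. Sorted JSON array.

FIRST sets, iterate to fixpoint:
[1]
  A via A→d a: +{d}
  B via B→a: +{a}
  B via B→b a S: +{b}
  S via S→B: +{a,b}
  S via S→d A: +{d}
  S: {a,b,d}  A: {d}  B: {a,b}
[2]
  B via B→S: +{d}
  S: {a,b,d}  A: {d}  B: {a,b,d}
[3] (stable)
  S: {a,b,d}  A: {d}  B: {a,b,d}

FOLLOW sets:
seed FOLLOW(S) with $
pass 1:
  S→B: FOLLOW(B) ⊇ FOLLOW(S) ⊇ {$}; new: +{$}
  S→S a b: FOLLOW(S) ⊇ FIRST(a) = {a}; new: +{a}
  S→d A: FOLLOW(A) ⊇ FOLLOW(S) ⊇ {$,a}; new: +{$,a}
  FOLLOW[S]={$,a}  FOLLOW[A]={$,a}  FOLLOW[B]={$}
pass 2:
  S→B: FOLLOW(B) ⊇ FOLLOW(S) ⊇ {$,a}; new: +{a}
  FOLLOW[S]={$,a}  FOLLOW[A]={$,a}  FOLLOW[B]={$,a}
pass 3: (no change)
  FOLLOW[S]={$,a}  FOLLOW[A]={$,a}  FOLLOW[B]={$,a}

FOLLOW(S) = ["$", "a"]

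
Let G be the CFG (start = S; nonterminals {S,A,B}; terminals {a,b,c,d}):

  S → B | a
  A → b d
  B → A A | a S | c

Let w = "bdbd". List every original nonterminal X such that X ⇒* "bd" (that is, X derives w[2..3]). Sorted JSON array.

CNF form of G:
  S -> A A | T2 S | a | c
  A -> T0 T1
  B -> A A | T2 S | c
  T0 -> b
  T1 -> d
  T2 -> a

CYK table (by increasing span) (cells [i..j] with 2 ≤ i ≤ j ≤ 3 only):
  [2..2]={T0}  "b"  orig:{}
  [3..3]={T1}  "d"  orig:{}
  [2..3]={A}  "bd"

Original NTs in T[2,3] deriving "bd": ["A"]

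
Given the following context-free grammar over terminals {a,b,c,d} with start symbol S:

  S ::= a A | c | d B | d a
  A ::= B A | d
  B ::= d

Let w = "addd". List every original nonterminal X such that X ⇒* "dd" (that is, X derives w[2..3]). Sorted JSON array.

CNF form of G:
  S -> T0 A | T1 B | T1 T0 | c
  A -> B A | d
  B -> d
  T0 -> a
  T1 -> d

CYK table (by increasing span) (cells [i..j] with 2 ≤ i ≤ j ≤ 3 only):
  [2..2]={A,B,T1}  "d"  orig:{A,B}
  [3..3]={A,B,T1}  "d"  orig:{A,B}
  [2..3]={A,S}  "dd"

Original NTs in T[2,3] deriving "dd": ["A", "S"]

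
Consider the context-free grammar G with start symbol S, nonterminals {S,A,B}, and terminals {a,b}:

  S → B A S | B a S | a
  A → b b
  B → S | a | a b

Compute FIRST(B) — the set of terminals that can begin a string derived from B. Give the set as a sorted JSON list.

FIRST sets, iterate to fixpoint:
pass 1:
  A via A→b b: +{b}
  B via B→a: +{a}
  S via S→B A S: +{a}
  FIRST[S]={a}  FIRST[A]={b}  FIRST[B]={a}
pass 2: (stable)
  FIRST[S]={a}  FIRST[A]={b}  FIRST[B]={a}

FIRST(B) = ["a"]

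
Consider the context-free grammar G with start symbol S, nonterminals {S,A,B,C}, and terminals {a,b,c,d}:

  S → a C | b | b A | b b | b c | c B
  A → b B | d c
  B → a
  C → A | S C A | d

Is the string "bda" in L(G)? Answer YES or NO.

Convert to CNF:
  S -> T0 A | T0 T0 | T0 T2 | T2 B | T3 C | b
  A -> T0 B | T1 T2
  B -> a
  C -> S X4 | T0 B | T1 T2 | d
  T0 -> b
  T1 -> d
  T2 -> c
  T3 -> a
  X4 -> C A

CYK table (by increasing span):
  T[0,0] 'b' = {S,T0}  orig:{S}
  T[1,1] 'd' = {C,T1}  orig:{C}
  T[2,2] 'a' = {B,T3}  orig:{B}
  T[0,1] 'bd' = ∅
  T[1,2] 'da' = ∅
  T[0,2] 'bda' = ∅

S ∉ T[0,2] ⇒ NO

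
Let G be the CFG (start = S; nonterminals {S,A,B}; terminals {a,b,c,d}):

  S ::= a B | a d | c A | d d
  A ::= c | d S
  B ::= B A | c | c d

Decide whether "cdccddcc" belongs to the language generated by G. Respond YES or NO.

CNF form of G:
  S -> T0 T0 | T1 A | T2 B | T2 T0
  A -> T0 S | c
  B -> B A | T1 T0 | c
  T0 -> d
  T1 -> c
  T2 -> a

Fill CYK table bottom-up:
  T[0,0] 'c' = {A,B,T1}  orig:{A,B}
  T[1,1] 'd' = {T0}  orig:{}
  T[2,2] 'c' = {A,B,T1}  orig:{A,B}
  T[3,3] 'c' = {A,B,T1}  orig:{A,B}
  T[4,4] 'd' = {T0}  orig:{}
  T[5,5] 'd' = {T0}  orig:{}
  T[6,6] 'c' = {A,B,T1}  orig:{A,B}
  T[7,7] 'c' = {A,B,T1}  orig:{A,B}
  T[0,1] 'cd' = {B}
  T[1,2] 'dc' = ∅
  T[2,3] 'cc' = {B,S}
  T[3,4] 'cd' = {B}
  T[4,5] 'dd' = {S}
  T[5,6] 'dc' = ∅
  T[6,7] 'cc' = {B,S}
  T[0,2] 'cdc' = {B}
  T[1,3] 'dcc' = {A}
  T[2,4] 'ccd' = ∅
  T[3,5] 'cdd' = ∅
  T[4,6] 'ddc' = ∅
  T[5,7] 'dcc' = {A}
  T[0,3] 'cdcc' = {B,S}
  T[1,4] 'dccd' = ∅
  T[2,5] 'ccdd' = ∅
  T[3,6] 'cddc' = ∅
  T[4,7] 'ddcc' = ∅
  T[0,4] 'cdccd' = ∅
  T[1,5] 'dccdd' = ∅
  T[2,6] 'ccddc' = ∅
  T[3,7] 'cddcc' = {B}
  T[0,5] 'cdccdd' = ∅
  T[1,6] 'dccddc' = ∅
  T[2,7] 'ccddcc' = ∅
  T[0,6] 'cdccddc' = ∅
  T[1,7] 'dccddcc' = ∅
  T[0,7] 'cdccddcc' = ∅

S ∉ T[0,7] ⇒ NO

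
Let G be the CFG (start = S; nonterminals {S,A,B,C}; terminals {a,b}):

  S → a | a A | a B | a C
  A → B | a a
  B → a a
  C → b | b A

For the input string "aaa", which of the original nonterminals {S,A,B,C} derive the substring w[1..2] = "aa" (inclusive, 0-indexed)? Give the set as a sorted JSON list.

Convert to CNF:
  S -> T0 A | T0 B | T0 C | a
  A -> T0 T0
  B -> T0 T0
  C -> T1 A | b
  T0 -> a
  T1 -> b

CYK fill (cells [i..j] with 1 ≤ i ≤ j ≤ 2 only):
  cell(1,1) a: {S,T0}  orig:{S}
  cell(2,2) a: {S,T0}  orig:{S}
  cell(1,2) aa: {A,B}

Original NTs in T[1,2] deriving "aa": ["A", "B"]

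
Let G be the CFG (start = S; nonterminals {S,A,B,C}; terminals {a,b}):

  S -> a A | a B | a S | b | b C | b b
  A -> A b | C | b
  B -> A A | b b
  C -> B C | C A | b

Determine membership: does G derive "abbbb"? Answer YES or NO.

Convert to CNF:
  S -> T0 C | T0 T0 | T1 A | T1 B | T1 S | b
  A -> A T0 | B C | C A | b
  B -> A A | T0 T0
  C -> B C | C A | b
  T0 -> b
  T1 -> a

CYK table (by increasing span):
  cell(0,0) a: {T1}  orig:{}
  cell(1,1) b: {A,C,S,T0}  orig:{A,C,S}
  cell(2,2) b: {A,C,S,T0}  orig:{A,C,S}
  cell(3,3) b: {A,C,S,T0}  orig:{A,C,S}
  cell(4,4) b: {A,C,S,T0}  orig:{A,C,S}
  cell(0,1) ab: {S}
  cell(1,2) bb: {A,B,C,S}
  cell(2,3) bb: {A,B,C,S}
  cell(3,4) bb: {A,B,C,S}
  cell(0,2) abb: {S}
  cell(1,3) bbb: {A,B,C,S}
  cell(2,4) bbb: {A,B,C,S}
  cell(0,3) abbb: {S}
  cell(1,4) bbbb: {A,B,C,S}
  cell(0,4) abbbb: {S}

S ∈ T[0,4] ⇒ YES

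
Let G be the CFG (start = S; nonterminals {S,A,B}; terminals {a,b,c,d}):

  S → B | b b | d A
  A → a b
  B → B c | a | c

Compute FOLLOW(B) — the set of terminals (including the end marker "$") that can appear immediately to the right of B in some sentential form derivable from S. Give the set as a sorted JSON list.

Compute FIRST by fixpoint:
[1]
  A via A→a b: +{a}
  B via B→a: +{a}
  B via B→c: +{c}
  S via S→B: +{a,c}
  S via S→b b: +{b}
  S via S→d A: +{d}
  FIRST[S]={a,b,c,d}  FIRST[A]={a}  FIRST[B]={a,c}
[2] (stable)
  FIRST[S]={a,b,c,d}  FIRST[A]={a}  FIRST[B]={a,c}

FOLLOW sets:
seed FOLLOW(S) with $
iter 1:
  B→B c: FOLLOW(B) ⊇ FIRST(c) = {c}; new: +{c}
  S→B: FOLLOW(B) ⊇ FOLLOW(S) ⊇ {$}; new: +{$}
  S→d A: FOLLOW(A) ⊇ FOLLOW(S) ⊇ {$}; new: +{$}
  FOLLOW[S]={$}  FOLLOW[A]={$}  FOLLOW[B]={$,c}
iter 2: (no change)
  FOLLOW[S]={$}  FOLLOW[A]={$}  FOLLOW[B]={$,c}

FOLLOW(B) = ["$", "c"]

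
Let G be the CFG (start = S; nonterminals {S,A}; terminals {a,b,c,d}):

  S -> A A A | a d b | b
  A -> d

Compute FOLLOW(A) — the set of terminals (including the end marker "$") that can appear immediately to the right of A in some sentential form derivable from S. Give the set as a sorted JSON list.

FIRST iteration:
iter 1:
  A via A→d: +{d}
  S via S→A A A: +{d}
  S via S→a d b: +{a}
  S via S→b: +{b}
  FIRST[S]={a,b,d}  FIRST[A]={d}
iter 2: (stable)
  FIRST[S]={a,b,d}  FIRST[A]={d}

Compute FOLLOW by fixpoint:
FOLLOW(S) := {$}
[1]
  S→A A A: FOLLOW(A) ⊇ FIRST(A) = {d}; new: +{d}
  S→A A A: FOLLOW(A) ⊇ FOLLOW(S) ⊇ {$}; new: +{$}
  S: {$}  A: {$,d}
[2] — fixpoint
  S: {$}  A: {$,d}

FOLLOW(A) = ["$", "d"]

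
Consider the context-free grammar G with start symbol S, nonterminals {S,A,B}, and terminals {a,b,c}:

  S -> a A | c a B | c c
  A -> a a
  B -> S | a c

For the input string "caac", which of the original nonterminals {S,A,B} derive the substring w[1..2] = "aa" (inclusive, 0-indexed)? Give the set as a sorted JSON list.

Convert to CNF:
  S -> T0 A | T1 T1 | T1 X3
  A -> T0 T0
  B -> T0 A | T0 T1 | T1 T1 | T1 X2
  T0 -> a
  T1 -> c
  X2 -> T0 B
  X3 -> T0 B

CYK table (by increasing span), restricted to cells inside w[1..2]:
  cell(1,1) a: {T0}  orig:{}
  cell(2,2) a: {T0}  orig:{}
  cell(1,2) aa: {A}

Original NTs in T[1,2] deriving "aa": ["A"]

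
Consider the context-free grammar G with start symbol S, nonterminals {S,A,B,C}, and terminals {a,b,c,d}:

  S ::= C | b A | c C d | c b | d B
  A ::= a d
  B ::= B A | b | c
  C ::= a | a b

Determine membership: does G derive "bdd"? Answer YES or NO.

CNF form of G:
  S -> T0 T2 | T1 B | T2 A | T3 T2 | T3 X4 | a
  A -> T0 T1
  B -> B A | b | c
  C -> T0 T2 | a
  T0 -> a
  T1 -> d
  T2 -> b
  T3 -> c
  X4 -> C T1

CYK table (by increasing span):
  T[0,0] 'b' = {B,T2}  orig:{B}
  T[1,1] 'd' = {T1}  orig:{}
  T[2,2] 'd' = {T1}  orig:{}
  T[0,1] 'bd' = ∅
  T[1,2] 'dd' = ∅
  T[0,2] 'bdd' = ∅

S ∉ T[0,2] ⇒ NO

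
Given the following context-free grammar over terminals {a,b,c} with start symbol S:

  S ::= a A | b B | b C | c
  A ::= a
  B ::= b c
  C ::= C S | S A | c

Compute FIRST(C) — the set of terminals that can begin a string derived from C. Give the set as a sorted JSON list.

FIRST sets, iterate to fixpoint:
[1]
  A via A→a: +{a}
  B via B→b c: +{b}
  C via C→c: +{c}
  S via S→a A: +{a}
  S via S→b B: +{b}
  S via S→c: +{c}
  FIRST[S]={a,b,c}  FIRST[A]={a}  FIRST[B]={b}  FIRST[C]={c}
[2]
  C via C→S A: +{a,b}
  FIRST[S]={a,b,c}  FIRST[A]={a}  FIRST[B]={b}  FIRST[C]={a,b,c}
[3] (no change)
  FIRST[S]={a,b,c}  FIRST[A]={a}  FIRST[B]={b}  FIRST[C]={a,b,c}

FIRST(C) = ["a", "b", "c"]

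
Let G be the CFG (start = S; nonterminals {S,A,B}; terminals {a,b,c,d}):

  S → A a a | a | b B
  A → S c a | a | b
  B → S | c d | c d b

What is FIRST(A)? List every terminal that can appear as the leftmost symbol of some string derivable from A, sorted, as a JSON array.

FIRST sets, iterate to fixpoint:
round 1:
  A via A→a: +{a}
  A via A→b: +{b}
  B via B→c d: +{c}
  S via S→A a a: +{a,b}
  FIRST(S)={a,b}  FIRST(A)={a,b}  FIRST(B)={c}
round 2:
  B via B→S: +{a,b}
  FIRST(S)={a,b}  FIRST(A)={a,b}  FIRST(B)={a,b,c}
round 3: — fixpoint
  FIRST(S)={a,b}  FIRST(A)={a,b}  FIRST(B)={a,b,c}

FIRST(A) = ["a", "b"]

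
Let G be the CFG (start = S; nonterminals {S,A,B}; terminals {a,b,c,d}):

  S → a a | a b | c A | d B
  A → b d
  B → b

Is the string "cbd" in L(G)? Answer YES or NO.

CNF form of G:
  S -> T1 B | T2 T0 | T2 T2 | T3 A
  A -> T0 T1
  B -> b
  T0 -> b
  T1 -> d
  T2 -> a
  T3 -> c

Fill CYK table bottom-up:
  T[0,0] 'c' = {T3}  orig:{}
  T[1,1] 'b' = {B,T0}  orig:{B}
  T[2,2] 'd' = {T1}  orig:{}
  T[0,1] 'cb' = ∅
  T[1,2] 'bd' = {A}
  T[0,2] 'cbd' = {S}

S ∈ T[0,2] ⇒ YES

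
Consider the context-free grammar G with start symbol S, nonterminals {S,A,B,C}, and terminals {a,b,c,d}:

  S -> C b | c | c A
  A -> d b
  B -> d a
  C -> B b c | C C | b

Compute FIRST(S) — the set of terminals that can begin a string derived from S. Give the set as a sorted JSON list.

FIRST sets, iterate to fixpoint:
pass 1:
  A via A→d b: +{d}
  B via B→d a: +{d}
  C via C→B b c: +{d}
  C via C→b: +{b}
  S via S→C b: +{b,d}
  S via S→c: +{c}
  FIRST[S]={b,c,d}  FIRST[A]={d}  FIRST[B]={d}  FIRST[C]={b,d}
pass 2: — fixpoint
  FIRST[S]={b,c,d}  FIRST[A]={d}  FIRST[B]={d}  FIRST[C]={b,d}

FIRST(S) = ["b", "c", "d"]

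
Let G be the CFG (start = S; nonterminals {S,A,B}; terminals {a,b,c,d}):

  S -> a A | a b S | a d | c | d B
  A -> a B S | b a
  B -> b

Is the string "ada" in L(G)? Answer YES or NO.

Convert to CNF:
  S -> T0 A | T0 T2 | T0 X4 | T2 B | c
  A -> T0 X3 | T1 T0
  B -> b
  T0 -> a
  T1 -> b
  T2 -> d
  X3 -> B S
  X4 -> T1 S

CYK table (by increasing span):
  T[0,0] 'a' = {T0}  orig:{}
  T[1,1] 'd' = {T2}  orig:{}
  T[2,2] 'a' = {T0}  orig:{}
  T[0,1] 'ad' = {S}
  T[1,2] 'da' = ∅
  T[0,2] 'ada' = ∅

S ∉ T[0,2] ⇒ NO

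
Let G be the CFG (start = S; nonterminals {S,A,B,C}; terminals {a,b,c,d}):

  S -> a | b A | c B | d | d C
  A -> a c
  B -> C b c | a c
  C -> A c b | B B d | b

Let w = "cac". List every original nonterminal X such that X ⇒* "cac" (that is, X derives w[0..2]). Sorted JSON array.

CNF form of G:
  S -> T1 B | T2 A | T3 C | a | d
  A -> T0 T1
  B -> C X4 | T0 T1
  C -> A X5 | B X6 | b
  T0 -> a
  T1 -> c
  T2 -> b
  T3 -> d
  X4 -> T2 T1
  X5 -> T1 T2
  X6 -> B T3

CYK table (by increasing span) (cells [i..j] with 0 ≤ i ≤ j ≤ 2 only):
  T[0,0] 'c' = {T1}  orig:{}
  T[1,1] 'a' = {S,T0}  orig:{S}
  T[2,2] 'c' = {T1}  orig:{}
  T[0,1] 'ca' = ∅
  T[1,2] 'ac' = {A,B}
  T[0,2] 'cac' = {S}

Original NTs in T[0,2] deriving "cac": ["S"]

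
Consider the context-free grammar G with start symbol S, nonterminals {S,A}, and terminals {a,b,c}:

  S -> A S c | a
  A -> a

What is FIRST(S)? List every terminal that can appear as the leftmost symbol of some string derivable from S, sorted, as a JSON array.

FIRST iteration:
iter 1:
  A via A→a: +{a}
  S via S→A S c: +{a}
  S: {a}  A: {a}
iter 2: (no change)
  S: {a}  A: {a}

FIRST(S) = ["a"]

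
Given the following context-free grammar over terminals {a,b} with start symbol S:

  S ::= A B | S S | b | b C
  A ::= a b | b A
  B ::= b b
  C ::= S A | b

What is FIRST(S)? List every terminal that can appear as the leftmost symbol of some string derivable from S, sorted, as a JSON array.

Compute FIRST by fixpoint:
iter 1:
  A via A→a b: +{a}
  A via A→b A: +{b}
  B via B→b b: +{b}
  C via C→b: +{b}
  S via S→A B: +{a,b}
  FIRST(S)={a,b}  FIRST(A)={a,b}  FIRST(B)={b}  FIRST(C)={b}
iter 2:
  C via C→S A: +{a}
  FIRST(S)={a,b}  FIRST(A)={a,b}  FIRST(B)={b}  FIRST(C)={a,b}
iter 3: (stable)
  FIRST(S)={a,b}  FIRST(A)={a,b}  FIRST(B)={b}  FIRST(C)={a,b}

FIRST(S) = ["a", "b"]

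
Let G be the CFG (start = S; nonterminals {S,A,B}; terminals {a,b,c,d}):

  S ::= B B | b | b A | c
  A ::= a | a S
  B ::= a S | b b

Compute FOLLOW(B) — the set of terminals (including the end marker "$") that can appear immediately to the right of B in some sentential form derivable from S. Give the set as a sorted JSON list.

FIRST sets, iterate to fixpoint:
pass 1:
  A via A→a: +{a}
  B via B→a S: +{a}
  B via B→b b: +{b}
  S via S→B B: +{a,b}
  S via S→c: +{c}
  FIRST(S)={a,b,c}  FIRST(A)={a}  FIRST(B)={a,b}
pass 2: — fixpoint
  FIRST(S)={a,b,c}  FIRST(A)={a}  FIRST(B)={a,b}

FOLLOW sets:
FOLLOW(S) := {$}
pass 1:
  S→B B: FOLLOW(B) ⊇ FIRST(B) = {a,b}; new: +{a,b}
  S→B B: FOLLOW(B) ⊇ FOLLOW(S) ⊇ {$}; new: +{$}
  S→b A: FOLLOW(A) ⊇ FOLLOW(S) ⊇ {$}; new: +{$}
  FOLLOW(S)={$}  FOLLOW(A)={$}  FOLLOW(B)={$,a,b}
pass 2:
  B→a S: FOLLOW(S) ⊇ FOLLOW(B) ⊇ {$,a,b}; new: +{a,b}
  S→b A: FOLLOW(A) ⊇ FOLLOW(S) ⊇ {$,a,b}; new: +{a,b}
  FOLLOW(S)={$,a,b}  FOLLOW(A)={$,a,b}  FOLLOW(B)={$,a,b}
pass 3: — fixpoint
  FOLLOW(S)={$,a,b}  FOLLOW(A)={$,a,b}  FOLLOW(B)={$,a,b}

FOLLOW(B) = ["$", "a", "b"]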